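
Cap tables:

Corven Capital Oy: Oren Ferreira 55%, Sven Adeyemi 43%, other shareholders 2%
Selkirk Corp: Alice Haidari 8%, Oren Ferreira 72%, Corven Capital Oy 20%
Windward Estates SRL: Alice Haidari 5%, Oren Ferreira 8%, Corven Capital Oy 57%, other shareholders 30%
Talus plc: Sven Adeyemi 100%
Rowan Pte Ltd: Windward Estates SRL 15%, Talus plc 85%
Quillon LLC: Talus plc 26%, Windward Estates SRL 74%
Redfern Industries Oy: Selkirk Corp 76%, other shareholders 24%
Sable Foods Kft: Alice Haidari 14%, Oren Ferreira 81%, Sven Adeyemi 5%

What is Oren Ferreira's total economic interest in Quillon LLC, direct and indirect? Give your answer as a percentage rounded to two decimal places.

29.12%

Oren reaches Quillon along 2 paths.
Via Windward: 8% × 74% = 5.92%.
Via Corven → Windward: 55% × 57% × 74% = 23.199%.
Total: 5.92% + 23.199% = 29.119%.
Rounded: 29.12%.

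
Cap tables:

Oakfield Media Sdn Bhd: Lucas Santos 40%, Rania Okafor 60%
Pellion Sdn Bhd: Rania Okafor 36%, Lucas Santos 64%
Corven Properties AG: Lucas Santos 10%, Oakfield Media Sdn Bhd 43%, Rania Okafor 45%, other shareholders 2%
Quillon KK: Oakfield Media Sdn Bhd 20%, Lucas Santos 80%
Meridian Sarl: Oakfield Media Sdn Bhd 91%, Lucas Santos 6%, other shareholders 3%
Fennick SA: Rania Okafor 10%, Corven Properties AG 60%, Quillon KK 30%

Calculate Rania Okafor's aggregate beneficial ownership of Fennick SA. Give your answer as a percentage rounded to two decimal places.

56.08%

Rania reaches Fennick along 4 paths.
Direct stake: 10% = 10%.
Via Oakfield → Corven: 60% × 43% × 60% = 15.48%.
Via Corven: 45% × 60% = 27%.
Via Oakfield → Quillon: 60% × 20% × 30% = 3.6%.
Total: 10% + 15.48% + 27% + 3.6% = 56.08%.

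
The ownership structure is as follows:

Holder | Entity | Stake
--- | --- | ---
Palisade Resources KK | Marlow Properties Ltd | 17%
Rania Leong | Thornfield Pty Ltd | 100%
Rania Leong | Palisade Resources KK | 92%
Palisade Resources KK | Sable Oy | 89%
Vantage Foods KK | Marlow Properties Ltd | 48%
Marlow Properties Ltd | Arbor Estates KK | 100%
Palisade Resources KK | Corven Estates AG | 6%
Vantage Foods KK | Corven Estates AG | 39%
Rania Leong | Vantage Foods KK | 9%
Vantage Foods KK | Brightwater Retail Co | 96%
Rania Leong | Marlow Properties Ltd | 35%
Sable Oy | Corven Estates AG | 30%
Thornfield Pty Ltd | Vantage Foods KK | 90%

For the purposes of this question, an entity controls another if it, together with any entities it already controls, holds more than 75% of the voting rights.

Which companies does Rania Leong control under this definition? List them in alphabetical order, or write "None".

Arbor Estates KK, Brightwater Retail Co, Marlow Properties Ltd, Palisade Resources KK, Sable Oy, Thornfield Pty Ltd, Vantage Foods KK

Rania holds 92% of Palisade, so Rania controls Palisade.
Rania holds 100% of Thornfield, so Rania controls Thornfield.
Rania and Thornfield together hold 9% + 90% = 99% of Vantage, so Rania controls Vantage.
Palisade holds 89% of Sable, so Rania controls Sable.
Rania and Palisade and Vantage together hold 35% + 17% + 48% = 100% of Marlow, so Rania controls Marlow.
Marlow holds 100% of Arbor, so Rania controls Arbor.
Vantage holds 96% of Brightwater, so Rania controls Brightwater.
No other company's threshold is met.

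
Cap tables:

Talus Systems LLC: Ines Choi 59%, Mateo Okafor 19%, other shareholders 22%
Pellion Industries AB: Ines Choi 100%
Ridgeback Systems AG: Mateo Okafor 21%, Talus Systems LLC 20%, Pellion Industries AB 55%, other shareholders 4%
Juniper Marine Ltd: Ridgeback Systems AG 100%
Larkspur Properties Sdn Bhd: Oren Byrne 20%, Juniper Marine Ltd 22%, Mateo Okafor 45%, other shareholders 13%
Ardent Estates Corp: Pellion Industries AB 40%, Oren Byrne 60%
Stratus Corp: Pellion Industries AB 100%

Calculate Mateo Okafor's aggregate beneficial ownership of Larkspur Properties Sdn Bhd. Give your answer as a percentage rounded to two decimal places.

50.46%

Mateo reaches Larkspur along 3 paths.
Via Ridgeback → Juniper: 21% × 100% × 22% = 4.62%.
Via Talus → Ridgeback → Juniper: 19% × 20% × 100% × 22% = 0.836%.
Direct stake: 45% = 45%.
Total: 4.62% + 0.836% + 45% = 50.456%.
Rounded: 50.46%.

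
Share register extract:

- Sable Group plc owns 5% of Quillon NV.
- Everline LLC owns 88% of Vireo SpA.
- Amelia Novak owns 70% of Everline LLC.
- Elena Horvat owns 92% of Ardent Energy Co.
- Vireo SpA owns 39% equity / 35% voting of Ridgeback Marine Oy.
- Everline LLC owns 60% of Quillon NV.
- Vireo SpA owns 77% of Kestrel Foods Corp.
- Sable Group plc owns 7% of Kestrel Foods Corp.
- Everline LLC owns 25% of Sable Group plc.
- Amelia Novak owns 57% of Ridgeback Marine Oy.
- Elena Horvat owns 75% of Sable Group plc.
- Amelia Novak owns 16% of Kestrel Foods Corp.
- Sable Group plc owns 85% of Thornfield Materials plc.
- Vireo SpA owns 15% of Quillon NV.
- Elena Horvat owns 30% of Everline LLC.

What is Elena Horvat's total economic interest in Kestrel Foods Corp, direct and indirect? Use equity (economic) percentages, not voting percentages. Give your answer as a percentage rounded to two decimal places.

26.10%

Elena reaches Kestrel along 3 paths.
Via Everline → Sable: 30% × 25% × 7% = 0.525%.
Via Sable: 75% × 7% = 5.25%.
Via Everline → Vireo: 30% × 88% × 77% = 20.328%.
Total: 0.525% + 5.25% + 20.328% = 26.103%.
Rounded: 26.10%.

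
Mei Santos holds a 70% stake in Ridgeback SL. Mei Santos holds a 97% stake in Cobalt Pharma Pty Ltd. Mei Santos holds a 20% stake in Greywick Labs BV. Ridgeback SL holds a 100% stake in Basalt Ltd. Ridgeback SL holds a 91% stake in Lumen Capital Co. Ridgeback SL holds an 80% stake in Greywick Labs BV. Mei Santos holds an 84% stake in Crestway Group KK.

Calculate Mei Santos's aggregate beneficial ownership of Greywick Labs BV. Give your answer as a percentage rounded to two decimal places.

Mei reaches Greywick along 2 paths.
Direct stake: 20% = 20%.
Via Ridgeback: 70% × 80% = 56%.
Total: 20% + 56% = 76%.
Rounded: 76.00%.

76.00%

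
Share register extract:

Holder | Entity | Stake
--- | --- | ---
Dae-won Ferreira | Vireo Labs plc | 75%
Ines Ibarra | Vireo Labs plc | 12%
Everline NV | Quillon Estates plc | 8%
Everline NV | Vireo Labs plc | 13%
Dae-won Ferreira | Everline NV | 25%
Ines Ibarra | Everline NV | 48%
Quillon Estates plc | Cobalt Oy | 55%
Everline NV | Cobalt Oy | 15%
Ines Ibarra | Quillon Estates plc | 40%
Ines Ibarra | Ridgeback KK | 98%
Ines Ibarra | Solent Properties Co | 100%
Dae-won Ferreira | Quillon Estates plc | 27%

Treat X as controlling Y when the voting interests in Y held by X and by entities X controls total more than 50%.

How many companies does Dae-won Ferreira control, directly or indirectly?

Dae-won holds 75% of Vireo, so Dae-won controls Vireo.
No other company's threshold is met.
Dae-won controls 1 company.

1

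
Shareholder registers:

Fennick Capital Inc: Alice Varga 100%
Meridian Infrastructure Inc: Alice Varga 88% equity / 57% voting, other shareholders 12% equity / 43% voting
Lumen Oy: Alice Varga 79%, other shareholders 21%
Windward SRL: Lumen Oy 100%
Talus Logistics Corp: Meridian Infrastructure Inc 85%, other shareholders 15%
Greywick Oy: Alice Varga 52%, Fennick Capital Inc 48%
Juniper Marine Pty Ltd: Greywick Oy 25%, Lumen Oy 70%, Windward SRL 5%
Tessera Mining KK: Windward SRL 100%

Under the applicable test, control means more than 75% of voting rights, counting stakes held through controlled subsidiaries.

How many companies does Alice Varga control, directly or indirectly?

6

Alice holds 100% of Fennick, so Alice controls Fennick.
Alice holds 79% of Lumen, so Alice controls Lumen.
Lumen holds 100% of Windward, so Alice controls Windward.
Alice and Fennick together hold 52% + 48% = 100% of Greywick, so Alice controls Greywick.
Greywick and Lumen and Windward together hold 25% + 70% + 5% = 100% of Juniper, so Alice controls Juniper.
Windward holds 100% of Tessera, so Alice controls Tessera.
No other company's threshold is met.
Alice controls 6 companies.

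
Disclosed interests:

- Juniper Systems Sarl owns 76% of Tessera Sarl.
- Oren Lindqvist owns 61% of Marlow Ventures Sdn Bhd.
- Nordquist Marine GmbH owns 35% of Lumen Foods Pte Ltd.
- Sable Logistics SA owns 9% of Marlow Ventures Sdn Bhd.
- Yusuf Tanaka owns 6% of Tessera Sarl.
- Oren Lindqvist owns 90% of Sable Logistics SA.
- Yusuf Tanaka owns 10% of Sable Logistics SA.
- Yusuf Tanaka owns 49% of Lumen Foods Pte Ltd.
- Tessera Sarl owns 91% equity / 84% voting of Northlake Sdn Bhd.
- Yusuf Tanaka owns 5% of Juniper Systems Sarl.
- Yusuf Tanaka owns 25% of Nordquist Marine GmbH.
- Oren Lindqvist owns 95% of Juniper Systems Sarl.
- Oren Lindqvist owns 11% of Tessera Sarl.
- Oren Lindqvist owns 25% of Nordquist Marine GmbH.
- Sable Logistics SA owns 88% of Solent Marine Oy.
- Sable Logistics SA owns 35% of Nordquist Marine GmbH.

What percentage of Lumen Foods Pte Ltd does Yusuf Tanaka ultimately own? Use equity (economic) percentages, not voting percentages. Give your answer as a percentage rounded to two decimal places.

Yusuf reaches Lumen along 3 paths.
Via Sable → Nordquist: 10% × 35% × 35% = 1.225%.
Via Nordquist: 25% × 35% = 8.75%.
Direct stake: 49% = 49%.
Total: 1.225% + 8.75% + 49% = 58.975%.
Rounded: 58.98%.

58.98%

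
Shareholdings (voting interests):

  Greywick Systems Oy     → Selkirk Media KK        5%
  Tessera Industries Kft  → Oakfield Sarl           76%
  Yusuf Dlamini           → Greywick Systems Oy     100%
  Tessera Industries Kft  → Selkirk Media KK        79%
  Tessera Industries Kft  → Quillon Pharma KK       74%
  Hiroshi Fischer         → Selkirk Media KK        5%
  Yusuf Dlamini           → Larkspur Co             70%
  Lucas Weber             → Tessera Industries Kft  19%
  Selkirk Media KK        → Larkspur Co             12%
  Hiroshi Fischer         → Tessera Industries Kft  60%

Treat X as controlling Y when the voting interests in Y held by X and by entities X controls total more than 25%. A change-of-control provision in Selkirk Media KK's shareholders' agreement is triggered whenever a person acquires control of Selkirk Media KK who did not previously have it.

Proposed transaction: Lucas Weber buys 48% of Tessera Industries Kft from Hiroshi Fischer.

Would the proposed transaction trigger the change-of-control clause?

The purchase adds only to Lucas's holdings (Hiroshi's stake shrinks), so Lucas is the only person who could newly come to control Selkirk.
Lucas's largest direct stake is 19% in Tessera, which does not meet the threshold, so Lucas controls no company.
Neither Lucas nor any entity Lucas controls holds any voting interest in Selkirk.
So before the transaction, Lucas does not control Selkirk.
After the purchase, Lucas's direct stake in Tessera rises to 19% + 48% = 67%, and Hiroshi's stake falls to 12%.
Lucas holds 67% of Tessera, so Lucas controls Tessera.
Tessera holds 79% of Selkirk, so Lucas controls Selkirk.
Lucas did not control Selkirk before and does after, so the clause is triggered.

Yes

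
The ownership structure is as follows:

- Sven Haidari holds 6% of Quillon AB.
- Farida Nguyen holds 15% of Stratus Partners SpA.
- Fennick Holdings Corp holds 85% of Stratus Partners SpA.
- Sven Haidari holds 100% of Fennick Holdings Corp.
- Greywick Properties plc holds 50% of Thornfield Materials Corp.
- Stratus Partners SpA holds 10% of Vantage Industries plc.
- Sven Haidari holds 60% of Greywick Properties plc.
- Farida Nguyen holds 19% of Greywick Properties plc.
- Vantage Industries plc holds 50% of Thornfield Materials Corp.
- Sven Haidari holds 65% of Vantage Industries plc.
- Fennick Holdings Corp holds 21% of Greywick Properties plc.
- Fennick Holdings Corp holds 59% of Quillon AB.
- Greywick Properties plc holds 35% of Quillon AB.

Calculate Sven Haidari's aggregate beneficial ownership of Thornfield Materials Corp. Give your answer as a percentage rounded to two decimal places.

Sven reaches Thornfield along 4 paths.
Via Greywick: 60% × 50% = 30%.
Via Fennick → Greywick: 100% × 21% × 50% = 10.5%.
Via Fennick → Stratus → Vantage: 100% × 85% × 10% × 50% = 4.25%.
Via Vantage: 65% × 50% = 32.5%.
Total: 30% + 10.5% + 4.25% + 32.5% = 77.25%.

77.25%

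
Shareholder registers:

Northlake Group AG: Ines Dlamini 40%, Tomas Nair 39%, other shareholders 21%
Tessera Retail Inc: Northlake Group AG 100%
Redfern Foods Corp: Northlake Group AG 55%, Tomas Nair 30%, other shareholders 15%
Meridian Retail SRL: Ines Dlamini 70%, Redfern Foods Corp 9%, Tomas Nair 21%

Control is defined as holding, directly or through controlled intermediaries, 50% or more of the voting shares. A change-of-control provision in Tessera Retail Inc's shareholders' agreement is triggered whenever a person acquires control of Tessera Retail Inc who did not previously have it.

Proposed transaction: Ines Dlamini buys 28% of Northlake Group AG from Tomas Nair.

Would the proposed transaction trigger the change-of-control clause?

Yes

The purchase adds only to Ines's holdings (Tomas's stake shrinks), so Ines is the only person who could newly come to control Tessera.
Ines holds 70% of Meridian, so Ines controls Meridian.
Neither Ines nor any entity Ines controls holds any voting interest in Tessera.
So before the transaction, Ines does not control Tessera.
After the purchase, Ines's direct stake in Northlake rises to 40% + 28% = 68%, and Tomas's stake falls to 11%.
Ines holds 68% of Northlake, so Ines controls Northlake.
Northlake holds 100% of Tessera, so Ines controls Tessera.
Ines did not control Tessera before and does after, so the clause is triggered.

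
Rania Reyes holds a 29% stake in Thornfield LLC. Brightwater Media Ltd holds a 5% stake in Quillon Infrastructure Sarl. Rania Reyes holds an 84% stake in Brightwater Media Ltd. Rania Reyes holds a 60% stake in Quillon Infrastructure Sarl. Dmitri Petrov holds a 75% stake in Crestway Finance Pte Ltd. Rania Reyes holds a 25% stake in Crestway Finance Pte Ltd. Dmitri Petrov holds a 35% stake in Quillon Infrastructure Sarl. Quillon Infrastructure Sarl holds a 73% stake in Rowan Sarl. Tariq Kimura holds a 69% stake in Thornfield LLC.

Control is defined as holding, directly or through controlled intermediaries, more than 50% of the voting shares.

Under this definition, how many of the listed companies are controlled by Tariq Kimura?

Tariq holds 69% of Thornfield, so Tariq controls Thornfield.
No other company's threshold is met.
Tariq controls 1 company.

1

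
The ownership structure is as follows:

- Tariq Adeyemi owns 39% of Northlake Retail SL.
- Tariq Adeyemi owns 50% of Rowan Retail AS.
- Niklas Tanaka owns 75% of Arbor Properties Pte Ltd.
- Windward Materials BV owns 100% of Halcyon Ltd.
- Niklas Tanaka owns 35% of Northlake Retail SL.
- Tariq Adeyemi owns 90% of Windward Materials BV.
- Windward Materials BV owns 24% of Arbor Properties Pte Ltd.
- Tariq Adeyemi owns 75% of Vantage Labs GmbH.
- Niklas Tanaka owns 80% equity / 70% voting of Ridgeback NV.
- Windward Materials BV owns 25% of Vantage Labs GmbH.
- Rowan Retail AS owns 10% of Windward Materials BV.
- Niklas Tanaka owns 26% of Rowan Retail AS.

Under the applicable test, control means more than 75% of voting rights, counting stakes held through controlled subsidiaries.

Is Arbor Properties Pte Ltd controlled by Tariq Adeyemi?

No

Tariq holds 90% of Windward, so Tariq controls Windward.
Windward holds 100% of Halcyon, so Tariq controls Halcyon.
Tariq and Windward together hold 75% + 25% = 100% of Vantage, so Tariq controls Vantage.
In Arbor, Tariq's side holds only 24%, not > 75%.
So Tariq does not control Arbor.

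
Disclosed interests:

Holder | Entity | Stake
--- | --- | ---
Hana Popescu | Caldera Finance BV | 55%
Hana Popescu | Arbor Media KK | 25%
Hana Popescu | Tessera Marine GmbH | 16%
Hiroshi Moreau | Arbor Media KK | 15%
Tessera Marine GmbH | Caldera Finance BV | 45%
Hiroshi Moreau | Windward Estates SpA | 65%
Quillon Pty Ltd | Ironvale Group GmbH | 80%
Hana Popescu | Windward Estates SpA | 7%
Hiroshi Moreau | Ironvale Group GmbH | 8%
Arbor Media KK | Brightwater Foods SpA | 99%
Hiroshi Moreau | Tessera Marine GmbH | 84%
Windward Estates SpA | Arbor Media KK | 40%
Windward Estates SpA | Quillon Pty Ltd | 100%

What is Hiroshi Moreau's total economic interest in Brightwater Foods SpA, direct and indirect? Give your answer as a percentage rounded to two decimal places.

Hiroshi reaches Brightwater along 2 paths.
Via Arbor: 15% × 99% = 14.85%.
Via Windward → Arbor: 65% × 40% × 99% = 25.74%.
Total: 14.85% + 25.74% = 40.59%.

40.59%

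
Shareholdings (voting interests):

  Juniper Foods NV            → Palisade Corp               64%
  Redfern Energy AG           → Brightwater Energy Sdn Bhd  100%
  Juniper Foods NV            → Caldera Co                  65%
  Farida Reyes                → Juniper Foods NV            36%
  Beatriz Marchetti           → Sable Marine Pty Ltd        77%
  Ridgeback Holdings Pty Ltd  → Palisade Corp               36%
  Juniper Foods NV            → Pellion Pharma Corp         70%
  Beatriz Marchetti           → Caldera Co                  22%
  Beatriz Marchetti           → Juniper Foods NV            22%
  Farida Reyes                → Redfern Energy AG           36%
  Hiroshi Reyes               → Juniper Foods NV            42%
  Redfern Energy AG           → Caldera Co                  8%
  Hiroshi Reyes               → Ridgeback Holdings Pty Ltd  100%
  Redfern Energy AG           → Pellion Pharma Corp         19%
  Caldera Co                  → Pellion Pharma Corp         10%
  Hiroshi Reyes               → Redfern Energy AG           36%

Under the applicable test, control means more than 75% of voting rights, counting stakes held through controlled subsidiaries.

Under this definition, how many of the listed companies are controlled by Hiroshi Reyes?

1

Hiroshi holds 100% of Ridgeback, so Hiroshi controls Ridgeback.
No other company's threshold is met.
Hiroshi controls 1 company.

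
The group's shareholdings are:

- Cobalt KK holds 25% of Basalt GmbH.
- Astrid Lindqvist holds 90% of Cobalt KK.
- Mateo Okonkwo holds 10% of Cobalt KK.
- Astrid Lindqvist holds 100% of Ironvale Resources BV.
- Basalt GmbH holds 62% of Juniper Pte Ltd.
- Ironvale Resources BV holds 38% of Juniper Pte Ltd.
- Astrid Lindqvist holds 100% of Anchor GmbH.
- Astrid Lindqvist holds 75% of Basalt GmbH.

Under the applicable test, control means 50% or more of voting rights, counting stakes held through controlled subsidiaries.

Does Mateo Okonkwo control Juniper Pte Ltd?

No

Mateo's largest direct stake is 10% in Cobalt, which does not meet the threshold, so Mateo controls no company.
Neither Mateo nor any entity Mateo controls holds any voting interest in Juniper.
So Mateo does not control Juniper.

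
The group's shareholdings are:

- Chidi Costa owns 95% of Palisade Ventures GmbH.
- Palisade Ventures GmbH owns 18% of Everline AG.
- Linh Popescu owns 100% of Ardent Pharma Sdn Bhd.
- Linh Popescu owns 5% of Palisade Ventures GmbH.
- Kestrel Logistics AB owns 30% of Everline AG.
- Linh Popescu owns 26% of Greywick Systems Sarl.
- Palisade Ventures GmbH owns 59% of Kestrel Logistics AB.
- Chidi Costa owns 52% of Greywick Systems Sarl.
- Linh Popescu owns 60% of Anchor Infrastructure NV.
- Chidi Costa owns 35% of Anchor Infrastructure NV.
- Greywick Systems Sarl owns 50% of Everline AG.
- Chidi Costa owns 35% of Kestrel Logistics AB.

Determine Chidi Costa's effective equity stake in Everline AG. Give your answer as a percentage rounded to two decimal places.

Chidi reaches Everline along 4 paths.
Via Greywick: 52% × 50% = 26%.
Via Palisade → Kestrel: 95% × 59% × 30% = 16.815%.
Via Kestrel: 35% × 30% = 10.5%.
Via Palisade: 95% × 18% = 17.1%.
Total: 26% + 16.815% + 10.5% + 17.1% = 70.415%.
Rounded: 70.42%.

70.42%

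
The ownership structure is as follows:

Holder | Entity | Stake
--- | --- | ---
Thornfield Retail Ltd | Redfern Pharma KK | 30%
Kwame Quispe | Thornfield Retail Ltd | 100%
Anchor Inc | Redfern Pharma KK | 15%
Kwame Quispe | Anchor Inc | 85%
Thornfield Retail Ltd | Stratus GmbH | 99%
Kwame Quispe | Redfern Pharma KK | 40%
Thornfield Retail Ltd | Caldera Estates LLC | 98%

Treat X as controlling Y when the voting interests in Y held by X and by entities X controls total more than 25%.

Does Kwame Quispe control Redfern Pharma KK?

Yes

Kwame holds 100% of Thornfield, so Kwame controls Thornfield.
Kwame holds 85% of Anchor, so Kwame controls Anchor.
Kwame and Anchor and Thornfield together hold 40% + 15% + 30% = 85% of Redfern, so Kwame controls Redfern.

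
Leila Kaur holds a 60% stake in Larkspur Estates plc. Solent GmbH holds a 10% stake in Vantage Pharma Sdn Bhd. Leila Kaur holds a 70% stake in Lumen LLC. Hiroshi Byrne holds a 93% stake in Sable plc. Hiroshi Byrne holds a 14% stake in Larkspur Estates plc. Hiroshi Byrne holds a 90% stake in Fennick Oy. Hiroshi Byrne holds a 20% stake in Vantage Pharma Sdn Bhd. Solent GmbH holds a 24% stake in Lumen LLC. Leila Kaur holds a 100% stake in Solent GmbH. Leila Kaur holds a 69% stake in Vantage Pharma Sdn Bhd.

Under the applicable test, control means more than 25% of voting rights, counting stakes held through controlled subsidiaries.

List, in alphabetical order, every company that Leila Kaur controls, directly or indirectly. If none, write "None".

Larkspur Estates plc, Lumen LLC, Solent GmbH, Vantage Pharma Sdn Bhd

Leila holds 60% of Larkspur, so Leila controls Larkspur.
Leila holds 100% of Solent, so Leila controls Solent.
Solent and Leila together hold 10% + 69% = 79% of Vantage, so Leila controls Vantage.
Solent and Leila together hold 24% + 70% = 94% of Lumen, so Leila controls Lumen.
No other company's threshold is met.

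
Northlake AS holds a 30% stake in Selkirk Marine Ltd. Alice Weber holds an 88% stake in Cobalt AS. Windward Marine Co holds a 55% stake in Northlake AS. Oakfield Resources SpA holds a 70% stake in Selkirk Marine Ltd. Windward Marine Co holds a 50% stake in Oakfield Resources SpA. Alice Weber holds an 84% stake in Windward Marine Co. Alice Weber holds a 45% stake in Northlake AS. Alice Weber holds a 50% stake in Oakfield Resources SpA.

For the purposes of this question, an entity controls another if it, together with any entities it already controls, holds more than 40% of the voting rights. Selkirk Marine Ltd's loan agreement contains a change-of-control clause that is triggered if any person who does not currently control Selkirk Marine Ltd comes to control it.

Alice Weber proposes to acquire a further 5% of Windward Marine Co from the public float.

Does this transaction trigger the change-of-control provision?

No

The purchase changes only Alice's holdings, so Alice is the only person who could newly come to control Selkirk.
Alice holds 84% of Windward, so Alice controls Windward.
Windward and Alice together hold 55% + 45% = 100% of Northlake, so Alice controls Northlake.
Alice and Windward together hold 50% + 50% = 100% of Oakfield, so Alice controls Oakfield.
Northlake and Oakfield together hold 30% + 70% = 100% of Selkirk, so Alice controls Selkirk.
So Alice already controls Selkirk before the transaction.
After the purchase, Alice's direct stake in Windward rises to 84% + 5% = 89%.
Alice controlled Selkirk already, so this is not a new person acquiring control; every other person's position is unchanged or reduced.
No new person acquires control, so the clause is not triggered.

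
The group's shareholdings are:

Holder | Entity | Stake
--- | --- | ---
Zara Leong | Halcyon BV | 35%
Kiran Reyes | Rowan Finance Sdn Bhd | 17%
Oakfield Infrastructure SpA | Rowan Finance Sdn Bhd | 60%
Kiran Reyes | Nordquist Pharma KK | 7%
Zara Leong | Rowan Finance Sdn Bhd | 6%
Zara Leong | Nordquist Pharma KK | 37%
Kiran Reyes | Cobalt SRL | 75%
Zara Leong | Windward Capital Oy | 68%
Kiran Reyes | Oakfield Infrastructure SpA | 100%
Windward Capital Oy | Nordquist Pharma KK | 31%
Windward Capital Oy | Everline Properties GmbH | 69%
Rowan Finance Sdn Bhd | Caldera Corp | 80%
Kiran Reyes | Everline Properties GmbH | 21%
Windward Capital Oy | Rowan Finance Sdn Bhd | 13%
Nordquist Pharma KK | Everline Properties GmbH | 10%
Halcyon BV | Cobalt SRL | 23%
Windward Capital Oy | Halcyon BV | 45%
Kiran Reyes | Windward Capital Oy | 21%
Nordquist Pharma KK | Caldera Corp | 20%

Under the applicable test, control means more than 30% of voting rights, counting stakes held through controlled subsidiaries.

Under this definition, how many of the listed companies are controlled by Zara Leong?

4

Zara holds 68% of Windward, so Zara controls Windward.
Zara and Windward together hold 37% + 31% = 68% of Nordquist, so Zara controls Nordquist.
Windward and Zara together hold 45% + 35% = 80% of Halcyon, so Zara controls Halcyon.
Nordquist and Windward together hold 10% + 69% = 79% of Everline, so Zara controls Everline.
No other company's threshold is met.
Zara controls 4 companies.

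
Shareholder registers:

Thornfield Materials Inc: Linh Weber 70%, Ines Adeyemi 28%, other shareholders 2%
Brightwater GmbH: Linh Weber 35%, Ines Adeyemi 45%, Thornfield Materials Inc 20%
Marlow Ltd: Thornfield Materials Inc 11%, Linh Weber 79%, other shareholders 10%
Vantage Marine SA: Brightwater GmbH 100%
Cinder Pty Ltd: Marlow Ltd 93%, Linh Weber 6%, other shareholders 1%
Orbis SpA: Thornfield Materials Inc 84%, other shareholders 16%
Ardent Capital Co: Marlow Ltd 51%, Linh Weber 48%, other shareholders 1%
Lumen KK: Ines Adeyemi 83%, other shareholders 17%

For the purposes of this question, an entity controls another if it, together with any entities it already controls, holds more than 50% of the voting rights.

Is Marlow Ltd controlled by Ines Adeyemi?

Ines holds 83% of Lumen, so Ines controls Lumen.
Neither Ines nor any entity Ines controls holds any voting interest in Marlow.
So Ines does not control Marlow.

No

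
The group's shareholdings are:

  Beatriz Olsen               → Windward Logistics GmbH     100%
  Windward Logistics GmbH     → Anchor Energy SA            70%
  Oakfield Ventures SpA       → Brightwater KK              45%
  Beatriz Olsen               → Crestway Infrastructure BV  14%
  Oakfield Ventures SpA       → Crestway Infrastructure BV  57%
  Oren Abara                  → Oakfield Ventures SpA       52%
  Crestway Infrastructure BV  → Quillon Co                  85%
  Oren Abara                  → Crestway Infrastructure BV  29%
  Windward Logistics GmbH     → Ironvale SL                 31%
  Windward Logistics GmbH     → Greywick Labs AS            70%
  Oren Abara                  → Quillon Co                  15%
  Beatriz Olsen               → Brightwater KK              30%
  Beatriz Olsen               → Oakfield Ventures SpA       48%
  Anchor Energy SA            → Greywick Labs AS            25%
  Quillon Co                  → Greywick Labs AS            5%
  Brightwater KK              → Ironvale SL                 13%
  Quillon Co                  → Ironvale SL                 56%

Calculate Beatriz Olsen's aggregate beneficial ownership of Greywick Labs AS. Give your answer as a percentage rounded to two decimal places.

89.26%

Beatriz reaches Greywick along 4 paths.
Via Windward → Anchor: 100% × 70% × 25% = 17.5%.
Via Windward: 100% × 70% = 70%.
Via Oakfield → Crestway → Quillon: 48% × 57% × 85% × 5% = 1.1628%.
Via Crestway → Quillon: 14% × 85% × 5% = 0.595%.
Total: 17.5% + 70% + 1.1628% + 0.595% = 89.2578%.
Rounded: 89.26%.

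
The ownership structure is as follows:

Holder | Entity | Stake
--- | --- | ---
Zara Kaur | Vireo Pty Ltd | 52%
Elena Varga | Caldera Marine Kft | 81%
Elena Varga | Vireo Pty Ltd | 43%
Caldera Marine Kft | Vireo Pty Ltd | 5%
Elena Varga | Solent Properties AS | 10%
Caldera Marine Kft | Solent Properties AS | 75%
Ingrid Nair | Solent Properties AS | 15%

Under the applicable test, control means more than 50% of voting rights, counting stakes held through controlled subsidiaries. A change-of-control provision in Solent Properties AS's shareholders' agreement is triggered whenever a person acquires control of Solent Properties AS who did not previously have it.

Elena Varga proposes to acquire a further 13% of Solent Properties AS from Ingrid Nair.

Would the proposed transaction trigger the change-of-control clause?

No

The purchase adds only to Elena's holdings (Ingrid's stake shrinks), so Elena is the only person who could newly come to control Solent.
Elena holds 81% of Caldera, so Elena controls Caldera.
Elena and Caldera together hold 10% + 75% = 85% of Solent, so Elena controls Solent.
So Elena already controls Solent before the transaction.
After the purchase, Elena's direct stake in Solent rises to 10% + 13% = 23%, and Ingrid's stake falls to 2%.
Elena controlled Solent already, so this is not a new person acquiring control; every other person's position is unchanged or reduced.
No new person acquires control, so the clause is not triggered.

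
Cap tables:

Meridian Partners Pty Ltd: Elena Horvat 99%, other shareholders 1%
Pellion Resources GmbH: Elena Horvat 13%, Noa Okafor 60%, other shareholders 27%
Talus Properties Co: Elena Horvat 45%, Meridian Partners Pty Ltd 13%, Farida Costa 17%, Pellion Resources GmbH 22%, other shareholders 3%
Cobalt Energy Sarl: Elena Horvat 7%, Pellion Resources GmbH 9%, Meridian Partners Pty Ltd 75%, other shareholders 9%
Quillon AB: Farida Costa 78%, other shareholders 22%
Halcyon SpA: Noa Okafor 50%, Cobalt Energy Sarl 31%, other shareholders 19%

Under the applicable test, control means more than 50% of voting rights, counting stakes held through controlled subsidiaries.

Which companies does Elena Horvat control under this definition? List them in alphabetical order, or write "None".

Cobalt Energy Sarl, Meridian Partners Pty Ltd, Talus Properties Co

Elena holds 99% of Meridian, so Elena controls Meridian.
Elena and Meridian together hold 45% + 13% = 58% of Talus, so Elena controls Talus.
Elena and Meridian together hold 7% + 75% = 82% of Cobalt, so Elena controls Cobalt.
No other company's threshold is met.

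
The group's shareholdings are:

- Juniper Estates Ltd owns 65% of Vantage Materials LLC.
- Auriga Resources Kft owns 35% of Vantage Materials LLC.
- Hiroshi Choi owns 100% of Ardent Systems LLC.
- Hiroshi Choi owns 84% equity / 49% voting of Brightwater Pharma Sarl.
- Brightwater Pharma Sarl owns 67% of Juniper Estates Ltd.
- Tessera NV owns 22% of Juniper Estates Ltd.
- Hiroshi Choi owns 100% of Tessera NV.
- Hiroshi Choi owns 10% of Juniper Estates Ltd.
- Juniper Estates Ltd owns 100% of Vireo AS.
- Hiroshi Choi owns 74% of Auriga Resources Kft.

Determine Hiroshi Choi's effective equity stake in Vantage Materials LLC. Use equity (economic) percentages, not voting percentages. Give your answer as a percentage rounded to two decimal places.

83.28%

Hiroshi reaches Vantage along 4 paths.
Via Auriga: 74% × 35% = 25.9%.
Via Brightwater → Juniper: 84% × 67% × 65% = 36.582%.
Via Juniper: 10% × 65% = 6.5%.
Via Tessera → Juniper: 100% × 22% × 65% = 14.3%.
Total: 25.9% + 36.582% + 6.5% + 14.3% = 83.282%.
Rounded: 83.28%.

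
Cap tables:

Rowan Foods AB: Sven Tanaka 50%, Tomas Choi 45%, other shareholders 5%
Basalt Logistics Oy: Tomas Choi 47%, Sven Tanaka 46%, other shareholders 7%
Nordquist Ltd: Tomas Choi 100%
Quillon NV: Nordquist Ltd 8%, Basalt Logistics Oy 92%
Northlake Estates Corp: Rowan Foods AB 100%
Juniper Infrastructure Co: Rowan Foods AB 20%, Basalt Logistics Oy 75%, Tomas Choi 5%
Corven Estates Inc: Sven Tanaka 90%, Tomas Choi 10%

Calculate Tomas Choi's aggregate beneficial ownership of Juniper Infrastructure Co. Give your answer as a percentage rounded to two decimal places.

49.25%

Tomas reaches Juniper along 3 paths.
Via Rowan: 45% × 20% = 9%.
Via Basalt: 47% × 75% = 35.25%.
Direct stake: 5% = 5%.
Total: 9% + 35.25% + 5% = 49.25%.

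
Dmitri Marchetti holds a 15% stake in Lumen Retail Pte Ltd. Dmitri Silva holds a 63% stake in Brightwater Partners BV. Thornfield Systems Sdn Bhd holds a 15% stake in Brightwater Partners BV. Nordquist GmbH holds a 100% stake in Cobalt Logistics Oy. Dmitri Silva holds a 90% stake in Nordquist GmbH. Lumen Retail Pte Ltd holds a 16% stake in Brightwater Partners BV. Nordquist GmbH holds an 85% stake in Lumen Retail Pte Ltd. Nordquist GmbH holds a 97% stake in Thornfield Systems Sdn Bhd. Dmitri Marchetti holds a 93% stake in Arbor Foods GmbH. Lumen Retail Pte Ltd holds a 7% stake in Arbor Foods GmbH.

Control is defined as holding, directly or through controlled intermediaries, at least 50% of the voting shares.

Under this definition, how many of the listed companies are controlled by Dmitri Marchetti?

1

Dmitri Marchetti holds 93% of Arbor, so Dmitri Marchetti controls Arbor.
No other company's threshold is met.
Dmitri Marchetti controls 1 company.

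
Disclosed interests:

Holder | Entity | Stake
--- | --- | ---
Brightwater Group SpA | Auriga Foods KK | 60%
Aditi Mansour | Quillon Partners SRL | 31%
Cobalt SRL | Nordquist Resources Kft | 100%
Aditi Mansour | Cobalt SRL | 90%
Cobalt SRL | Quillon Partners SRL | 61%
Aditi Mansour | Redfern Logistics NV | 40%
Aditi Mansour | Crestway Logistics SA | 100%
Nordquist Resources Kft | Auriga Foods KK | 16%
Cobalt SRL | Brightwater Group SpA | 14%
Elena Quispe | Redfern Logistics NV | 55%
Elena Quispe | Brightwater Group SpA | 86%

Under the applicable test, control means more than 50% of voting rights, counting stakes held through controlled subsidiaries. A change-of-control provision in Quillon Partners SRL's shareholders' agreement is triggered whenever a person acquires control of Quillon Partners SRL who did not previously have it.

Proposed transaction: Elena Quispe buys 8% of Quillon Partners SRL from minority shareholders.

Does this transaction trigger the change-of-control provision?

The purchase changes only Elena's holdings, so Elena is the only person who could newly come to control Quillon.
Elena holds 55% of Redfern, so Elena controls Redfern.
Elena holds 86% of Brightwater, so Elena controls Brightwater.
Brightwater holds 60% of Auriga, so Elena controls Auriga.
Neither Elena nor any entity Elena controls holds any voting interest in Quillon.
So before the transaction, Elena does not control Quillon.
After the purchase, Elena holds 8% of Quillon directly.
After the transaction, Elena's side holds 8% of Quillon, not > 50%, so Elena still does not control Quillon.
No new person acquires control, so the clause is not triggered.

No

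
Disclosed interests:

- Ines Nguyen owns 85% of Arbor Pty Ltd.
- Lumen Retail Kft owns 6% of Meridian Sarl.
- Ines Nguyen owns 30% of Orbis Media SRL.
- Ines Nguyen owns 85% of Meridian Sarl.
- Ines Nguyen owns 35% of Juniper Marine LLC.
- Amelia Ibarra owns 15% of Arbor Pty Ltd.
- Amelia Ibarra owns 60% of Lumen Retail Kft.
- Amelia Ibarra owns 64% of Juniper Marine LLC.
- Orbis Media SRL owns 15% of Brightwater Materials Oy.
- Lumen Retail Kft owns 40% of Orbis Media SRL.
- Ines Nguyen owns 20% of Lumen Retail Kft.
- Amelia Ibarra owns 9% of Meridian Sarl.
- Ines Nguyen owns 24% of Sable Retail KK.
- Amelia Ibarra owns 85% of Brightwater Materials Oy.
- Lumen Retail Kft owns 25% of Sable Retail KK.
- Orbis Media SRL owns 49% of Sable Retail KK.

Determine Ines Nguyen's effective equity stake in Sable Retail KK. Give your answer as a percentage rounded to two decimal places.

Ines reaches Sable along 4 paths.
Via Lumen → Orbis: 20% × 40% × 49% = 3.92%.
Via Orbis: 30% × 49% = 14.7%.
Direct stake: 24% = 24%.
Via Lumen: 20% × 25% = 5%.
Total: 3.92% + 14.7% + 24% + 5% = 47.62%.

47.62%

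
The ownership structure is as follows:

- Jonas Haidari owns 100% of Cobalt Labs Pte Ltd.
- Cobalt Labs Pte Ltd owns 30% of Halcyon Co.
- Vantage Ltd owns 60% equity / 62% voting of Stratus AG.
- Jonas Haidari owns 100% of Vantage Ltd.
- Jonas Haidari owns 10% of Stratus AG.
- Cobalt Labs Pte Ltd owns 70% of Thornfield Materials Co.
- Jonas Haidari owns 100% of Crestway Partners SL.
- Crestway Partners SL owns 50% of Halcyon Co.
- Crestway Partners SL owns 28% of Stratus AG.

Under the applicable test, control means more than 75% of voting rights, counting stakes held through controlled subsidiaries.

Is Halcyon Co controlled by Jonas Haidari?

Yes

Jonas holds 100% of Crestway, so Jonas controls Crestway.
Jonas holds 100% of Cobalt, so Jonas controls Cobalt.
Cobalt and Crestway together hold 30% + 50% = 80% of Halcyon, so Jonas controls Halcyon.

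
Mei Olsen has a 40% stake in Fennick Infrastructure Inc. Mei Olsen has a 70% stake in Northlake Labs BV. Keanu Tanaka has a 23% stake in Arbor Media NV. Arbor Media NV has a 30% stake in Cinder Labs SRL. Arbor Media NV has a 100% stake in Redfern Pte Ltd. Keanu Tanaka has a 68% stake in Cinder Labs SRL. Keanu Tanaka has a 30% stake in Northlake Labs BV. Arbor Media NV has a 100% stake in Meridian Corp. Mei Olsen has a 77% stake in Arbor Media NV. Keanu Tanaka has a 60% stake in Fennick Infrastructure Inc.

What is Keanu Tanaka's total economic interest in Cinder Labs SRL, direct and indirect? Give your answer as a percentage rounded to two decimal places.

74.90%

Keanu reaches Cinder along 2 paths.
Direct stake: 68% = 68%.
Via Arbor: 23% × 30% = 6.9%.
Total: 68% + 6.9% = 74.9%.
Rounded: 74.90%.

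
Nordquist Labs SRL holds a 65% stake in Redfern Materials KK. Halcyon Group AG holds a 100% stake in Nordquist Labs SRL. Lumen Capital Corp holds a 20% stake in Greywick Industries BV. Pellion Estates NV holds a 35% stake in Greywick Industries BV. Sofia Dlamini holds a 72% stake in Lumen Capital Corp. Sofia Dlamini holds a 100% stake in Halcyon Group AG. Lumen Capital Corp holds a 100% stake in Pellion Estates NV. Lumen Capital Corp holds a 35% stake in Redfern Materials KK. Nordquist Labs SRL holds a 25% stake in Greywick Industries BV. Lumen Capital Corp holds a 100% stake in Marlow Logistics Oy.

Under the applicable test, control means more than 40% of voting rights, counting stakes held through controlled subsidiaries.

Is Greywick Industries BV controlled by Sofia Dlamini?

Sofia holds 72% of Lumen, so Sofia controls Lumen.
Lumen holds 100% of Pellion, so Sofia controls Pellion.
Sofia holds 100% of Halcyon, so Sofia controls Halcyon.
Halcyon holds 100% of Nordquist, so Sofia controls Nordquist.
Lumen and Pellion and Nordquist together hold 20% + 35% + 25% = 80% of Greywick, so Sofia controls Greywick.

Yes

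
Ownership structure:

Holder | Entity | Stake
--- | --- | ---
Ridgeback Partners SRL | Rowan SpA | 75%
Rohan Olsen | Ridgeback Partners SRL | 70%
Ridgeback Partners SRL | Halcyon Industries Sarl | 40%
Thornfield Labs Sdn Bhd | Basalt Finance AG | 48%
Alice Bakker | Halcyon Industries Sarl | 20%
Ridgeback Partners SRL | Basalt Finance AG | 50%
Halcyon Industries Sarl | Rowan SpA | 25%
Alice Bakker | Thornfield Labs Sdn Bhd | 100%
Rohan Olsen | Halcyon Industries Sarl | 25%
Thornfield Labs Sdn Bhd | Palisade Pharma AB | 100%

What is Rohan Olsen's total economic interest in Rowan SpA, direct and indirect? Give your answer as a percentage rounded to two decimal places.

65.75%

Rohan reaches Rowan along 3 paths.
Via Halcyon: 25% × 25% = 6.25%.
Via Ridgeback → Halcyon: 70% × 40% × 25% = 7%.
Via Ridgeback: 70% × 75% = 52.5%.
Total: 6.25% + 7% + 52.5% = 65.75%.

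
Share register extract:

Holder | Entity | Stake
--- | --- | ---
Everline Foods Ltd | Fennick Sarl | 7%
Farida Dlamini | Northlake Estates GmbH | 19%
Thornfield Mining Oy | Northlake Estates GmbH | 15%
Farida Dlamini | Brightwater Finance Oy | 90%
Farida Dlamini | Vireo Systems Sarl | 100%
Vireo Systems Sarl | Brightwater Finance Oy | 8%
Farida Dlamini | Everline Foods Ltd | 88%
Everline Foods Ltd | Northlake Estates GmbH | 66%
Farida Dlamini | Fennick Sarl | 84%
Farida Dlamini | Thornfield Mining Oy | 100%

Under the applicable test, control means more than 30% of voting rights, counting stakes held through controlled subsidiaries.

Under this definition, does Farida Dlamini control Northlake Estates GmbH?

Farida holds 100% of Thornfield, so Farida controls Thornfield.
Farida holds 88% of Everline, so Farida controls Everline.
Everline and Thornfield and Farida together hold 66% + 15% + 19% = 100% of Northlake, so Farida controls Northlake.

Yes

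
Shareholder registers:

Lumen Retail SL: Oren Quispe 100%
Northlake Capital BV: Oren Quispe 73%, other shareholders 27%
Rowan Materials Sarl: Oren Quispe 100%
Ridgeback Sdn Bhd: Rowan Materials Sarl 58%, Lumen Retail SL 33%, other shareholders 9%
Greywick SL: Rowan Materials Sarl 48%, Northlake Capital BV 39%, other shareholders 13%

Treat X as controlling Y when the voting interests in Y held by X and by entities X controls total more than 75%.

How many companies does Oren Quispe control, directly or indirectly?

3

Oren holds 100% of Lumen, so Oren controls Lumen.
Oren holds 100% of Rowan, so Oren controls Rowan.
Rowan and Lumen together hold 58% + 33% = 91% of Ridgeback, so Oren controls Ridgeback.
No other company's threshold is met.
Oren controls 3 companies.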